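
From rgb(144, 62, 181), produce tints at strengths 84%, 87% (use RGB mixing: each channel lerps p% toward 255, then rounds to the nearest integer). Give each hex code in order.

#EDE0F3, #F1E6F5

84%: (144 + 93.24 = 237.24→237, 62 + 162.12 = 224.12→224, 181 + 62.16 = 243.16→243) → #EDE0F3
87%: (144 + 96.57 = 240.57→241, 62 + 167.91 = 229.91→230, 181 + 64.38 = 245.38→245) → #F1E6F5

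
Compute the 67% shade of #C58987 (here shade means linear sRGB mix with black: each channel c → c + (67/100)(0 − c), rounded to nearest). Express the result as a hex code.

#C58987 is rgb(197, 137, 135).
Per channel, c → c + 0.67(0 − c):
  R: 197 − 131.99 = 65.01 → 65
  G: 137 − 91.79 = 45.21 → 45
  B: 135 − 90.45 = 44.55 → 45
rgb(65, 45, 45) = #412D2D.

#412D2D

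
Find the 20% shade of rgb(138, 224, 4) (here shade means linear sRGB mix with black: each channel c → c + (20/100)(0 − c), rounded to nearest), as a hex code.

#6eb303

A 20% shade moves each channel 20% toward 0:
  R: 138 − 27.6 = 110.4 → 110
  G: 224 + 0.2×(0−224) = 224 − 44.8 = 179.2 → 179
  B: 4 + 0.2×(0−4) = 4 − 0.8 = 3.2 → 3
rgb(110, 179, 3) = #6eb303.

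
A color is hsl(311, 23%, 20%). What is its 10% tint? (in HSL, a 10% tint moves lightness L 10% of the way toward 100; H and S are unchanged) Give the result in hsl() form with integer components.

L moves 10% from 20 toward 100: 20 + 8 = 28 → 28.
H and S are unchanged.

hsl(311, 23%, 28%)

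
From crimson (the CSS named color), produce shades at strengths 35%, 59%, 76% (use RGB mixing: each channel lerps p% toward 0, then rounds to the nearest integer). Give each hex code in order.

CSS crimson is rgb(220, 20, 60).
35%: (220 − 77 = 143→143, 20 − 7 = 13→13, 60 − 21 = 39→39) → #8F0D27
59%: (220 − 129.8 = 90.2→90, 20 − 11.8 = 8.2→8, 60 − 35.4 = 24.6→25) → #5A0819
76%: (220 − 167.2 = 52.8→53, 20 − 15.2 = 4.8→5, 60 − 45.6 = 14.4→14) → #35050E

#8F0D27, #5A0819, #35050E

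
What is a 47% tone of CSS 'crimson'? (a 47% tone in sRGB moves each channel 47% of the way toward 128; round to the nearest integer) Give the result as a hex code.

CSS crimson is rgb(220, 20, 60).
Per channel, c → c + 0.47(128 − c):
  R: 220 + 0.47×(128−220) = 220 − 43.24 = 176.76 → 177
  G: 20 + 0.47×(128−20) = 20 + 50.76 = 70.76 → 71
  B: 60 + 0.47×(128−60) = 60 + 31.96 = 91.96 → 92
rgb(177, 71, 92) = #B1475C.

#B1475C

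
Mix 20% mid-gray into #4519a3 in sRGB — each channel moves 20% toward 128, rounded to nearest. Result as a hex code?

#512e9c

#4519a3 is rgb(69, 25, 163).
Lerp each channel 20% toward 128:
  R: 69 + 11.8 = 80.8 → 81
  G: 25 + 0.2×(128−25) = 25 + 20.6 = 45.6 → 46
  B: 163 + 0.2×(128−163) = 163 − 7 = 156 → 156
rgb(81, 46, 156) = #512e9c.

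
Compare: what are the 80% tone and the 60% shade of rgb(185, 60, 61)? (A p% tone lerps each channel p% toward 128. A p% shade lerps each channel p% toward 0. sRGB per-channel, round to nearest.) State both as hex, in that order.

#8B7273, #4A1818

80% tone:
  R: 185 + 0.8×(128−185) = 185 − 45.6 = 139.4 → 139
  G: 60 + 54.4 = 114.4 → 114
  B: 61 + 53.6 = 114.6 → 115
  → #8B7273
60% shade:
  R: 185 + 0.6×(0−185) = 185 − 111 = 74 → 74
  G: 60 + 0.6×(0−60) = 60 − 36 = 24 → 24
  B: 61 + 0.6×(0−61) = 61 − 36.6 = 24.4 → 24
  → #4A1818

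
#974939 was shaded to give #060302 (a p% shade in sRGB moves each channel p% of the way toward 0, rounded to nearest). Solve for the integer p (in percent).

96%

#974939 is rgb(151, 73, 57); #060302 is rgb(6, 3, 2).
On the R channel (widest range): 6 ≈ 151 + (p/100)(0 − 151), so p ≈ 100×(6 − 151)/(0 − 151) = -14500/-151 = 96.03.
p = 96 reproduces all three channels after rounding.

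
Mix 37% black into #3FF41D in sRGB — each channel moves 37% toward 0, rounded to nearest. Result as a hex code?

#289A12

#3FF41D is rgb(63, 244, 29).
Lerp each channel 37% toward 0:
  R: 63 − 23.31 = 39.69 → 40
  G: 244 − 90.28 = 153.72 → 154
  B: 29 + 0.37×(0−29) = 29 − 10.73 = 18.27 → 18
rgb(40, 154, 18) = #289A12.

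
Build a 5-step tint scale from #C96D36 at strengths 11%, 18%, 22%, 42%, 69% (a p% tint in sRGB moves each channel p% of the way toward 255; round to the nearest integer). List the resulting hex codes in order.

#CF7D4C, #D3875A, #D58D62, #E0AA8A, #EED2C1

#C96D36 is rgb(201, 109, 54).
11%: (201 + 5.94 = 206.94→207, 109 + 16.06 = 125.06→125, 54 + 22.11 = 76.11→76) → #CF7D4C
18%: (201 + 9.72 = 210.72→211, 109 + 26.28 = 135.28→135, 54 + 36.18 = 90.18→90) → #D3875A
22%: (201 + 11.88 = 212.88→213, 109 + 32.12 = 141.12→141, 54 + 44.22 = 98.22→98) → #D58D62
42%: (201 + 22.68 = 223.68→224, 109 + 61.32 = 170.32→170, 54 + 84.42 = 138.42→138) → #E0AA8A
69%: (201 + 37.26 = 238.26→238, 109 + 100.74 = 209.74→210, 54 + 138.69 = 192.69→193) → #EED2C1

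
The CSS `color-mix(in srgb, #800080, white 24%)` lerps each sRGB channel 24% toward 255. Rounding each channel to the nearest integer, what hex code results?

#800080 is rgb(128, 0, 128).
Per channel, c → c + 0.24(255 − c):
  R: 128 + 0.24×(255−128) = 128 + 30.48 = 158.48 → 158
  G: 0 + 61.2 = 61.2 → 61
  B: 128 + 0.24×(255−128) = 128 + 30.48 = 158.48 → 158
rgb(158, 61, 158) = #9E3D9E.

#9E3D9E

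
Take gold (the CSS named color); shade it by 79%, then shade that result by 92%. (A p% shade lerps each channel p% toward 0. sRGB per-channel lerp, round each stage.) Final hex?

CSS gold is rgb(255, 215, 0).
A 79% shade moves each channel 79% toward 0:
  R: 255 + 0.79×(0−255) = 255 − 201.45 = 53.55 → 54
  G: 215 − 169.85 = 45.15 → 45
  B: 0 + 0.79×(0−0) = 0 + 0 = 0 → 0
After the shade: rgb(54, 45, 0) = #362d00.
Lerp each channel 92% toward 0:
  R: 54 + 0.92×(0−54) = 54 − 49.68 = 4.32 → 4
  G: 45 + 0.92×(0−45) = 45 − 41.4 = 3.6 → 4
  B: 0 + 0 = 0 → 0
rgb(4, 4, 0) = #040400.

#040400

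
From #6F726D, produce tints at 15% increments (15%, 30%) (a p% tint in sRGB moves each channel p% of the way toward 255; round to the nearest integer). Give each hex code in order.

#6F726D is rgb(111, 114, 109).
15%: (111 + 21.6 = 132.6→133, 114 + 21.15 = 135.15→135, 109 + 21.9 = 130.9→131) → #858783
30%: (111 + 43.2 = 154.2→154, 114 + 42.3 = 156.3→156, 109 + 43.8 = 152.8→153) → #9A9C99

#858783, #9A9C99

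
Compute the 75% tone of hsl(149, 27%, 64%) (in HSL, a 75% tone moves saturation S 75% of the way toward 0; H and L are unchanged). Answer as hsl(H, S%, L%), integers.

S moves 75% from 27 toward 0: 27 − 20.25 = 6.75 → 7.
H and L are unchanged.

hsl(149, 7%, 64%)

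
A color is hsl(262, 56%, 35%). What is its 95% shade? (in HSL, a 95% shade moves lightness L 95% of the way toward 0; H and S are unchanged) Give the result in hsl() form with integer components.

hsl(262, 56%, 2%)

L moves 95% from 35 toward 0: 35 − 33.25 = 1.75 → 2.
H and S are unchanged.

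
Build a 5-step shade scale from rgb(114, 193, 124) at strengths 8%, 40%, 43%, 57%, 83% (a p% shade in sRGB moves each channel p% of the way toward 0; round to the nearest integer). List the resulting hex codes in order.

8%: (114 − 9.12 = 104.88→105, 193 − 15.44 = 177.56→178, 124 − 9.92 = 114.08→114) → #69B272
40%: (114 − 45.6 = 68.4→68, 193 − 77.2 = 115.8→116, 124 − 49.6 = 74.4→74) → #44744A
43%: (114 − 49.02 = 64.98→65, 193 − 82.99 = 110.01→110, 124 − 53.32 = 70.68→71) → #416E47
57%: (114 − 64.98 = 49.02→49, 193 − 110.01 = 82.99→83, 124 − 70.68 = 53.32→53) → #315335
83%: (114 − 94.62 = 19.38→19, 193 − 160.19 = 32.81→33, 124 − 102.92 = 21.08→21) → #132115

#69B272, #44744A, #416E47, #315335, #132115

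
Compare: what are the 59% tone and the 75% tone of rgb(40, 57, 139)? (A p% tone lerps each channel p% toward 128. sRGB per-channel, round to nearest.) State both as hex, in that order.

#5c6385, #6a6e83

59% tone:
  R: 40 + 0.59×(128−40) = 40 + 51.92 = 91.92 → 92
  G: 57 + 0.59×(128−57) = 57 + 41.89 = 98.89 → 99
  B: 139 + 0.59×(128−139) = 139 − 6.49 = 132.51 → 133
  → #5c6385
75% tone:
  R: 40 + 0.75×(128−40) = 40 + 66 = 106 → 106
  G: 57 + 53.25 = 110.25 → 110
  B: 139 + 0.75×(128−139) = 139 − 8.25 = 130.75 → 131
  → #6a6e83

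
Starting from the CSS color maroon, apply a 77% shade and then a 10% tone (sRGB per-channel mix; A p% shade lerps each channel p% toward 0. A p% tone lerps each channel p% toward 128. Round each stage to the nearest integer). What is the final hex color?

CSS maroon is rgb(128, 0, 0).
Lerp each channel 77% toward 0:
  R: 128 − 98.56 = 29.44 → 29
  G: 0 + 0.77×(0−0) = 0 + 0 = 0 → 0
  B: 0 + 0 = 0 → 0
After the shade: rgb(29, 0, 0) = #1D0000.
A 10% tone moves each channel 10% toward 128:
  R: 29 + 9.9 = 38.9 → 39
  G: 0 + 0.1×(128−0) = 0 + 12.8 = 12.8 → 13
  B: 0 + 0.1×(128−0) = 0 + 12.8 = 12.8 → 13
rgb(39, 13, 13) = #270D0D.

#270D0D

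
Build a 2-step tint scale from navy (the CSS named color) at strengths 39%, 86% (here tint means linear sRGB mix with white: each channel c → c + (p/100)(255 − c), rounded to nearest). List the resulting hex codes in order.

#6363B2, #DBDBED

CSS navy is rgb(0, 0, 128).
39%: (0 + 99.45 = 99.45→99, 0 + 99.45 = 99.45→99, 128 + 49.53 = 177.53→178) → #6363B2
86%: (0 + 219.3 = 219.3→219, 0 + 219.3 = 219.3→219, 128 + 109.22 = 237.22→237) → #DBDBED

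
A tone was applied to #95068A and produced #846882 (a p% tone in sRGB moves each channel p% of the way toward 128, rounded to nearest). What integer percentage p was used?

#95068A is rgb(149, 6, 138); #846882 is rgb(132, 104, 130).
On the G channel (widest range): 104 ≈ 6 + (p/100)(128 − 6), so p ≈ 100×(104 − 6)/(128 − 6) = 9800/122 = 80.33.
p = 80 reproduces all three channels after rounding.

80%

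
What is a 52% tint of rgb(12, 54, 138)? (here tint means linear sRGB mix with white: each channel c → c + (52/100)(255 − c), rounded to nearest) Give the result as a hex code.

#8a9fc7

Per channel, c → c + 0.52(255 − c):
  R: 12 + 126.36 = 138.36 → 138
  G: 54 + 104.52 = 158.52 → 159
  B: 138 + 0.52×(255−138) = 138 + 60.84 = 198.84 → 199
rgb(138, 159, 199) = #8a9fc7.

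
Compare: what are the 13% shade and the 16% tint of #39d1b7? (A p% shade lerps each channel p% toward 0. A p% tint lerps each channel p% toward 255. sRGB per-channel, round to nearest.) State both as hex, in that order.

#32b69f, #59d8c3

#39d1b7 is rgb(57, 209, 183).
13% shade:
  R: 57 − 7.41 = 49.59 → 50
  G: 209 − 27.17 = 181.83 → 182
  B: 183 − 23.79 = 159.21 → 159
  → #32b69f
16% tint:
  R: 57 + 0.16×(255−57) = 57 + 31.68 = 88.68 → 89
  G: 209 + 0.16×(255−209) = 209 + 7.36 = 216.36 → 216
  B: 183 + 11.52 = 194.52 → 195
  → #59d8c3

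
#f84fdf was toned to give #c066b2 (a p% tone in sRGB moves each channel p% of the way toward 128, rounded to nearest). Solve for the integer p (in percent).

47%

#f84fdf is rgb(248, 79, 223); #c066b2 is rgb(192, 102, 178).
On the R channel (widest range): 192 ≈ 248 + (p/100)(128 − 248), so p ≈ 100×(192 − 248)/(128 − 248) = -5600/-120 = 46.67.
p = 47 reproduces all three channels after rounding.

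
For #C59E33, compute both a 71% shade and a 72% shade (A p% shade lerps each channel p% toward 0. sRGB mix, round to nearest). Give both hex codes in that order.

#C59E33 is rgb(197, 158, 51).
71% shade:
  R: 197 − 139.87 = 57.13 → 57
  G: 158 + 0.71×(0−158) = 158 − 112.18 = 45.82 → 46
  B: 51 − 36.21 = 14.79 → 15
  → #392E0F
72% shade:
  R: 197 + 0.72×(0−197) = 197 − 141.84 = 55.16 → 55
  G: 158 + 0.72×(0−158) = 158 − 113.76 = 44.24 → 44
  B: 51 − 36.72 = 14.28 → 14
  → #372C0E

#392E0F, #372C0E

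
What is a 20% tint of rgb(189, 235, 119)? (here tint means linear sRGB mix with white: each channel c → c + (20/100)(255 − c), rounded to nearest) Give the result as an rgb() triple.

A 20% tint moves each channel 20% toward 255:
  R: 189 + 13.2 = 202.2 → 202
  G: 235 + 4 = 239 → 239
  B: 119 + 27.2 = 146.2 → 146

rgb(202, 239, 146)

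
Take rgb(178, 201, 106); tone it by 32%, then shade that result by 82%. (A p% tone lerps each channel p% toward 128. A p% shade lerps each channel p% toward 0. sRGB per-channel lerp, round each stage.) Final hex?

#1d2014

Per channel, c → c + 0.32(128 − c):
  R: 178 + 0.32×(128−178) = 178 − 16 = 162 → 162
  G: 201 − 23.36 = 177.64 → 178
  B: 106 + 0.32×(128−106) = 106 + 7.04 = 113.04 → 113
After the tone: rgb(162, 178, 113) = #a2b271.
Lerp each channel 82% toward 0:
  R: 162 + 0.82×(0−162) = 162 − 132.84 = 29.16 → 29
  G: 178 + 0.82×(0−178) = 178 − 145.96 = 32.04 → 32
  B: 113 + 0.82×(0−113) = 113 − 92.66 = 20.34 → 20
rgb(29, 32, 20) = #1d2014.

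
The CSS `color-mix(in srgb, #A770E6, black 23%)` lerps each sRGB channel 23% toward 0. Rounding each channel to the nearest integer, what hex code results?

#A770E6 is rgb(167, 112, 230).
Lerp each channel 23% toward 0:
  R: 167 + 0.23×(0−167) = 167 − 38.41 = 128.59 → 129
  G: 112 + 0.23×(0−112) = 112 − 25.76 = 86.24 → 86
  B: 230 + 0.23×(0−230) = 230 − 52.9 = 177.1 → 177
rgb(129, 86, 177) = #8156B1.

#8156B1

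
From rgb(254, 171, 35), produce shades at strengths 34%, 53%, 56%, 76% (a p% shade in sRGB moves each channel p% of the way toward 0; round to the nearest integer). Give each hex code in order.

#a87117, #775010, #704b0f, #3d2908

34%: (254 − 86.36 = 167.64→168, 171 − 58.14 = 112.86→113, 35 − 11.9 = 23.1→23) → #a87117
53%: (254 − 134.62 = 119.38→119, 171 − 90.63 = 80.37→80, 35 − 18.55 = 16.45→16) → #775010
56%: (254 − 142.24 = 111.76→112, 171 − 95.76 = 75.24→75, 35 − 19.6 = 15.4→15) → #704b0f
76%: (254 − 193.04 = 60.96→61, 171 − 129.96 = 41.04→41, 35 − 26.6 = 8.4→8) → #3d2908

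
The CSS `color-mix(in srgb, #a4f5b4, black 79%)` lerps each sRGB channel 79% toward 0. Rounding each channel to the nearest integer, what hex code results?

#a4f5b4 is rgb(164, 245, 180).
A 79% shade moves each channel 79% toward 0:
  R: 164 − 129.56 = 34.44 → 34
  G: 245 + 0.79×(0−245) = 245 − 193.55 = 51.45 → 51
  B: 180 + 0.79×(0−180) = 180 − 142.2 = 37.8 → 38
rgb(34, 51, 38) = #223326.

#223326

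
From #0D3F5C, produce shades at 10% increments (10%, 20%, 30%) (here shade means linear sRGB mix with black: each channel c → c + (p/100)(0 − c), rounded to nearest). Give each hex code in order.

#0C3953, #0A324A, #092C40

#0D3F5C is rgb(13, 63, 92).
10%: (13 − 1.3 = 11.7→12, 63 − 6.3 = 56.7→57, 92 − 9.2 = 82.8→83) → #0C3953
20%: (13 − 2.6 = 10.4→10, 63 − 12.6 = 50.4→50, 92 − 18.4 = 73.6→74) → #0A324A
30%: (13 − 3.9 = 9.1→9, 63 − 18.9 = 44.1→44, 92 − 27.6 = 64.4→64) → #092C40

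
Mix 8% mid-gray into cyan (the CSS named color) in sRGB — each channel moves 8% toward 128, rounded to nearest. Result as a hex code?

#0AF5F5

CSS cyan is rgb(0, 255, 255).
An 8% tone moves each channel 8% toward 128:
  R: 0 + 0.08×(128−0) = 0 + 10.24 = 10.24 → 10
  G: 255 − 10.16 = 244.84 → 245
  B: 255 + 0.08×(128−255) = 255 − 10.16 = 244.84 → 245
rgb(10, 245, 245) = #0AF5F5.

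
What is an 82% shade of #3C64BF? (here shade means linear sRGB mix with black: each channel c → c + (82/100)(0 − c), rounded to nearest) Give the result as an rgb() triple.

#3C64BF is rgb(60, 100, 191).
An 82% shade moves each channel 82% toward 0:
  R: 60 − 49.2 = 10.8 → 11
  G: 100 + 0.82×(0−100) = 100 − 82 = 18 → 18
  B: 191 + 0.82×(0−191) = 191 − 156.62 = 34.38 → 34

rgb(11, 18, 34)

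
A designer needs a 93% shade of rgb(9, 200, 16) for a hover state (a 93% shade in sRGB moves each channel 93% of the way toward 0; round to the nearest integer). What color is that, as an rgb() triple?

rgb(1, 14, 1)

Lerp each channel 93% toward 0:
  R: 9 − 8.37 = 0.63 → 1
  G: 200 + 0.93×(0−200) = 200 − 186 = 14 → 14
  B: 16 − 14.88 = 1.12 → 1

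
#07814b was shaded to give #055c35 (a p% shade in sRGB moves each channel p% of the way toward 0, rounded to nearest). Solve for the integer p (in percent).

#07814b is rgb(7, 129, 75); #055c35 is rgb(5, 92, 53).
On the G channel (widest range): 92 ≈ 129 + (p/100)(0 − 129), so p ≈ 100×(92 − 129)/(0 − 129) = -3700/-129 = 28.68.
p = 29 reproduces all three channels after rounding.

29%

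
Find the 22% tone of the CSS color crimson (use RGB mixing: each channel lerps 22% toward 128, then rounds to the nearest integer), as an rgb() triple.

CSS crimson is rgb(220, 20, 60).
A 22% tone moves each channel 22% toward 128:
  R: 220 − 20.24 = 199.76 → 200
  G: 20 + 0.22×(128−20) = 20 + 23.76 = 43.76 → 44
  B: 60 + 0.22×(128−60) = 60 + 14.96 = 74.96 → 75

rgb(200, 44, 75)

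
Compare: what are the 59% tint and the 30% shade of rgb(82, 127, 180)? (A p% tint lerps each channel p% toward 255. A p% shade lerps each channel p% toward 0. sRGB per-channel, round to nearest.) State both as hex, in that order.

#B8CBE0, #39597E

59% tint:
  R: 82 + 0.59×(255−82) = 82 + 102.07 = 184.07 → 184
  G: 127 + 0.59×(255−127) = 127 + 75.52 = 202.52 → 203
  B: 180 + 0.59×(255−180) = 180 + 44.25 = 224.25 → 224
  → #B8CBE0
30% shade:
  R: 82 − 24.6 = 57.4 → 57
  G: 127 + 0.3×(0−127) = 127 − 38.1 = 88.9 → 89
  B: 180 + 0.3×(0−180) = 180 − 54 = 126 → 126
  → #39597E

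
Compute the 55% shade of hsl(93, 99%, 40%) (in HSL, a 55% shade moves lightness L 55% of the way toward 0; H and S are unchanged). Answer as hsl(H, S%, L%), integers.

hsl(93, 99%, 18%)

L moves 55% from 40 toward 0: 40 − 22 = 18 → 18.
H and S are unchanged.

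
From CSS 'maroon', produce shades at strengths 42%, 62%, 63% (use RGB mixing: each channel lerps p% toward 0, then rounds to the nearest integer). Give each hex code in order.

#4A0000, #310000, #2F0000

CSS maroon is rgb(128, 0, 0).
42%: (128 − 53.76 = 74.24→74, 0→0, 0→0) → #4A0000
62%: (128 − 79.36 = 48.64→49, 0→0, 0→0) → #310000
63%: (128 − 80.64 = 47.36→47, 0→0, 0→0) → #2F0000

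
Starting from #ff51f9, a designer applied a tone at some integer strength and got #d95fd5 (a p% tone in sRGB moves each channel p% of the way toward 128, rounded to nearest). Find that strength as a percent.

30%

#ff51f9 is rgb(255, 81, 249); #d95fd5 is rgb(217, 95, 213).
On the R channel (widest range): 217 ≈ 255 + (p/100)(128 − 255), so p ≈ 100×(217 − 255)/(128 − 255) = -3800/-127 = 29.92.
p = 30 reproduces all three channels after rounding.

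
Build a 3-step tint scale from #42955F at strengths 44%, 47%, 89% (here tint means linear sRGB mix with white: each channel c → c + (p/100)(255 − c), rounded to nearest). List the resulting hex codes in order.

#42955F is rgb(66, 149, 95).
44%: (66 + 83.16 = 149.16→149, 149 + 46.64 = 195.64→196, 95 + 70.4 = 165.4→165) → #95C4A5
47%: (66 + 88.83 = 154.83→155, 149 + 49.82 = 198.82→199, 95 + 75.2 = 170.2→170) → #9BC7AA
89%: (66 + 168.21 = 234.21→234, 149 + 94.34 = 243.34→243, 95 + 142.4 = 237.4→237) → #EAF3ED

#95C4A5, #9BC7AA, #EAF3ED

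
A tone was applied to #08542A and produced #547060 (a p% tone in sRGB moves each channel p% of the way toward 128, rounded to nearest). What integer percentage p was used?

#08542A is rgb(8, 84, 42); #547060 is rgb(84, 112, 96).
On the R channel (widest range): 84 ≈ 8 + (p/100)(128 − 8), so p ≈ 100×(84 − 8)/(128 − 8) = 7600/120 = 63.33.
p = 63 reproduces all three channels after rounding.

63%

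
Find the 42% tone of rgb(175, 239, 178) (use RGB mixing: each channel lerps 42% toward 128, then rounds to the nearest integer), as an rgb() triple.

rgb(155, 192, 157)

Per channel, c → c + 0.42(128 − c):
  R: 175 + 0.42×(128−175) = 175 − 19.74 = 155.26 → 155
  G: 239 − 46.62 = 192.38 → 192
  B: 178 − 21 = 157 → 157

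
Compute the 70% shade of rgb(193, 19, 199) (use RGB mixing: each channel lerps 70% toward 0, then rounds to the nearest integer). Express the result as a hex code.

A 70% shade moves each channel 70% toward 0:
  R: 193 + 0.7×(0−193) = 193 − 135.1 = 57.9 → 58
  G: 19 + 0.7×(0−19) = 19 − 13.3 = 5.7 → 6
  B: 199 + 0.7×(0−199) = 199 − 139.3 = 59.7 → 60
rgb(58, 6, 60) = #3a063c.

#3a063c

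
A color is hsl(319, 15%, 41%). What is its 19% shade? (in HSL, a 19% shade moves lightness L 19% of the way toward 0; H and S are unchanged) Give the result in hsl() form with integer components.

hsl(319, 15%, 33%)

L moves 19% from 41 toward 0: 41 − 7.79 = 33.21 → 33.
H and S are unchanged.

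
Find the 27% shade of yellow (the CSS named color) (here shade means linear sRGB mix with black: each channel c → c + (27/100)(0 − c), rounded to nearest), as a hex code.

CSS yellow is rgb(255, 255, 0).
Per channel, c → c + 0.27(0 − c):
  R: 255 + 0.27×(0−255) = 255 − 68.85 = 186.15 → 186
  G: 255 − 68.85 = 186.15 → 186
  B: 0 + 0 = 0 → 0
rgb(186, 186, 0) = #BABA00.

#BABA00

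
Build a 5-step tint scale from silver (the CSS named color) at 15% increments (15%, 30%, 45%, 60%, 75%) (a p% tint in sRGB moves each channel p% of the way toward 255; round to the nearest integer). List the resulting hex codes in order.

#c9c9c9, #d3d3d3, #dcdcdc, #e6e6e6, #efefef

CSS silver is rgb(192, 192, 192).
15%: (192 + 9.45 = 201.45→201, 192 + 9.45 = 201.45→201, 192 + 9.45 = 201.45→201) → #c9c9c9
30%: (192 + 18.9 = 210.9→211, 192 + 18.9 = 210.9→211, 192 + 18.9 = 210.9→211) → #d3d3d3
45%: (192 + 28.35 = 220.35→220, 192 + 28.35 = 220.35→220, 192 + 28.35 = 220.35→220) → #dcdcdc
60%: (192 + 37.8 = 229.8→230, 192 + 37.8 = 229.8→230, 192 + 37.8 = 229.8→230) → #e6e6e6
75%: (192 + 47.25 = 239.25→239, 192 + 47.25 = 239.25→239, 192 + 47.25 = 239.25→239) → #efefef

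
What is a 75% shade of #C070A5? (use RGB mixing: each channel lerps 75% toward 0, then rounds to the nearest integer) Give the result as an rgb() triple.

rgb(48, 28, 41)

#C070A5 is rgb(192, 112, 165).
Lerp each channel 75% toward 0:
  R: 192 + 0.75×(0−192) = 192 − 144 = 48 → 48
  G: 112 + 0.75×(0−112) = 112 − 84 = 28 → 28
  B: 165 − 123.75 = 41.25 → 41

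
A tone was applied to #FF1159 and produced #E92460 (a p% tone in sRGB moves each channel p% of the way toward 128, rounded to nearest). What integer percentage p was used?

#FF1159 is rgb(255, 17, 89); #E92460 is rgb(233, 36, 96).
On the R channel (widest range): 233 ≈ 255 + (p/100)(128 − 255), so p ≈ 100×(233 − 255)/(128 − 255) = -2200/-127 = 17.32.
p = 17 reproduces all three channels after rounding.

17%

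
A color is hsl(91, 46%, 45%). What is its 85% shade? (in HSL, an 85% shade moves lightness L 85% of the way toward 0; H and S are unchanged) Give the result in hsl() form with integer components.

hsl(91, 46%, 7%)

L moves 85% from 45 toward 0: 45 − 38.25 = 6.75 → 7.
H and S are unchanged.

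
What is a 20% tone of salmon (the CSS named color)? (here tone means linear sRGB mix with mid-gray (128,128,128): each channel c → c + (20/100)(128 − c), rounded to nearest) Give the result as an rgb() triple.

CSS salmon is rgb(250, 128, 114).
Lerp each channel 20% toward 128:
  R: 250 − 24.4 = 225.6 → 226
  G: 128 + 0.2×(128−128) = 128 + 0 = 128 → 128
  B: 114 + 0.2×(128−114) = 114 + 2.8 = 116.8 → 117

rgb(226, 128, 117)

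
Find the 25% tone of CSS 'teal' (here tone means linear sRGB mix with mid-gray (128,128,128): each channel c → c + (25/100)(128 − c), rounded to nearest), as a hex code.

CSS teal is rgb(0, 128, 128).
A 25% tone moves each channel 25% toward 128:
  R: 0 + 0.25×(128−0) = 0 + 32 = 32 → 32
  G: 128 + 0 = 128 → 128
  B: 128 + 0 = 128 → 128
rgb(32, 128, 128) = #208080.

#208080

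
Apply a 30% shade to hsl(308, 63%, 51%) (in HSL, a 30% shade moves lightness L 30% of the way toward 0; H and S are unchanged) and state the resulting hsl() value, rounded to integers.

L moves 30% from 51 toward 0: 51 − 15.3 = 35.7 → 36.
H and S are unchanged.

hsl(308, 63%, 36%)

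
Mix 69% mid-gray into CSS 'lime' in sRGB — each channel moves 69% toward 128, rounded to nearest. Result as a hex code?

CSS lime is rgb(0, 255, 0).
A 69% tone moves each channel 69% toward 128:
  R: 0 + 88.32 = 88.32 → 88
  G: 255 + 0.69×(128−255) = 255 − 87.63 = 167.37 → 167
  B: 0 + 88.32 = 88.32 → 88
rgb(88, 167, 88) = #58A758.

#58A758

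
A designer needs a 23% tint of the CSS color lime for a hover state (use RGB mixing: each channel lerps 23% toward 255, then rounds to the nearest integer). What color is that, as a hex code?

CSS lime is rgb(0, 255, 0).
Lerp each channel 23% toward 255:
  R: 0 + 0.23×(255−0) = 0 + 58.65 = 58.65 → 59
  G: 255 + 0.23×(255−255) = 255 + 0 = 255 → 255
  B: 0 + 58.65 = 58.65 → 59
rgb(59, 255, 59) = #3bff3b.

#3bff3b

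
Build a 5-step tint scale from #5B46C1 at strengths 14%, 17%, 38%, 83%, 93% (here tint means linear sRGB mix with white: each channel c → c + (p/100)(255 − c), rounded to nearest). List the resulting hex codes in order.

#5B46C1 is rgb(91, 70, 193).
14%: (91 + 22.96 = 113.96→114, 70 + 25.9 = 95.9→96, 193 + 8.68 = 201.68→202) → #7260CA
17%: (91 + 27.88 = 118.88→119, 70 + 31.45 = 101.45→101, 193 + 10.54 = 203.54→204) → #7765CC
38%: (91 + 62.32 = 153.32→153, 70 + 70.3 = 140.3→140, 193 + 23.56 = 216.56→217) → #998CD9
83%: (91 + 136.12 = 227.12→227, 70 + 153.55 = 223.55→224, 193 + 51.46 = 244.46→244) → #E3E0F4
93%: (91 + 152.52 = 243.52→244, 70 + 172.05 = 242.05→242, 193 + 57.66 = 250.66→251) → #F4F2FB

#7260CA, #7765CC, #998CD9, #E3E0F4, #F4F2FB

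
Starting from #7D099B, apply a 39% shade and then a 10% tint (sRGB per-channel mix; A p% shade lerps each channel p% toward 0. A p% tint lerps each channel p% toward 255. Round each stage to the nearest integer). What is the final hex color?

#7D099B is rgb(125, 9, 155).
Per channel, c → c + 0.39(0 − c):
  R: 125 − 48.75 = 76.25 → 76
  G: 9 − 3.51 = 5.49 → 5
  B: 155 + 0.39×(0−155) = 155 − 60.45 = 94.55 → 95
After the shade: rgb(76, 5, 95) = #4C055F.
Per channel, c → c + 0.1(255 − c):
  R: 76 + 0.1×(255−76) = 76 + 17.9 = 93.9 → 94
  G: 5 + 0.1×(255−5) = 5 + 25 = 30 → 30
  B: 95 + 16 = 111 → 111
rgb(94, 30, 111) = #5E1E6F.

#5E1E6F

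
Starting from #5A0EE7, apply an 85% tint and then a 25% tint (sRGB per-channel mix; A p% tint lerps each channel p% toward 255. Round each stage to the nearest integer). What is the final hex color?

#5A0EE7 is rgb(90, 14, 231).
Lerp each channel 85% toward 255:
  R: 90 + 0.85×(255−90) = 90 + 140.25 = 230.25 → 230
  G: 14 + 0.85×(255−14) = 14 + 204.85 = 218.85 → 219
  B: 231 + 0.85×(255−231) = 231 + 20.4 = 251.4 → 251
After the tint: rgb(230, 219, 251) = #E6DBFB.
A 25% tint moves each channel 25% toward 255:
  R: 230 + 6.25 = 236.25 → 236
  G: 219 + 9 = 228 → 228
  B: 251 + 0.25×(255−251) = 251 + 1 = 252 → 252
rgb(236, 228, 252) = #ECE4FC.

#ECE4FC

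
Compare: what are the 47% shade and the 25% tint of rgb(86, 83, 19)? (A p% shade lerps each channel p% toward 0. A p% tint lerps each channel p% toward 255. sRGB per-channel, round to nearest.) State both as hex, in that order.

#2E2C0A, #807E4E

47% shade:
  R: 86 − 40.42 = 45.58 → 46
  G: 83 − 39.01 = 43.99 → 44
  B: 19 + 0.47×(0−19) = 19 − 8.93 = 10.07 → 10
  → #2E2C0A
25% tint:
  R: 86 + 42.25 = 128.25 → 128
  G: 83 + 0.25×(255−83) = 83 + 43 = 126 → 126
  B: 19 + 0.25×(255−19) = 19 + 59 = 78 → 78
  → #807E4E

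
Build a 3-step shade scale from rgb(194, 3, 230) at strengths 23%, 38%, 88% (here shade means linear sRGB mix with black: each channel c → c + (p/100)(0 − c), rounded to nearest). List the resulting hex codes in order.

#9502B1, #78028F, #17001C

23%: (194 − 44.62 = 149.38→149, 3 − 0.69 = 2.31→2, 230 − 52.9 = 177.1→177) → #9502B1
38%: (194 − 73.72 = 120.28→120, 3 − 1.14 = 1.86→2, 230 − 87.4 = 142.6→143) → #78028F
88%: (194 − 170.72 = 23.28→23, 3 − 2.64 = 0.36→0, 230 − 202.4 = 27.6→28) → #17001C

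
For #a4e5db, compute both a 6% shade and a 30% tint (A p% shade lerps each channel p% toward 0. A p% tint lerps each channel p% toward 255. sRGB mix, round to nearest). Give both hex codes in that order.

#a4e5db is rgb(164, 229, 219).
6% shade:
  R: 164 + 0.06×(0−164) = 164 − 9.84 = 154.16 → 154
  G: 229 + 0.06×(0−229) = 229 − 13.74 = 215.26 → 215
  B: 219 − 13.14 = 205.86 → 206
  → #9ad7ce
30% tint:
  R: 164 + 27.3 = 191.3 → 191
  G: 229 + 7.8 = 236.8 → 237
  B: 219 + 0.3×(255−219) = 219 + 10.8 = 229.8 → 230
  → #bfede6

#9ad7ce, #bfede6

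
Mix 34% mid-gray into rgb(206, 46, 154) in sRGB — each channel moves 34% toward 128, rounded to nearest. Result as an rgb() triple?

Per channel, c → c + 0.34(128 − c):
  R: 206 − 26.52 = 179.48 → 179
  G: 46 + 27.88 = 73.88 → 74
  B: 154 + 0.34×(128−154) = 154 − 8.84 = 145.16 → 145

rgb(179, 74, 145)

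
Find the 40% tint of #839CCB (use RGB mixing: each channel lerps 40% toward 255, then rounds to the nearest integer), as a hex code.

#839CCB is rgb(131, 156, 203).
Lerp each channel 40% toward 255:
  R: 131 + 49.6 = 180.6 → 181
  G: 156 + 39.6 = 195.6 → 196
  B: 203 + 0.4×(255−203) = 203 + 20.8 = 223.8 → 224
rgb(181, 196, 224) = #B5C4E0.

#B5C4E0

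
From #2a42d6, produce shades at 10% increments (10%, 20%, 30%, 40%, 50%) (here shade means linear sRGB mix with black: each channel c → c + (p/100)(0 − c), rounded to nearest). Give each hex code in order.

#263bc1, #2235ab, #1d2e96, #192880, #15216b

#2a42d6 is rgb(42, 66, 214).
10%: (42 − 4.2 = 37.8→38, 66 − 6.6 = 59.4→59, 214 − 21.4 = 192.6→193) → #263bc1
20%: (42 − 8.4 = 33.6→34, 66 − 13.2 = 52.8→53, 214 − 42.8 = 171.2→171) → #2235ab
30%: (42 − 12.6 = 29.4→29, 66 − 19.8 = 46.2→46, 214 − 64.2 = 149.8→150) → #1d2e96
40%: (42 − 16.8 = 25.2→25, 66 − 26.4 = 39.6→40, 214 − 85.6 = 128.4→128) → #192880
50%: (42 − 21 = 21→21, 66 − 33 = 33→33, 214 − 107 = 107→107) → #15216b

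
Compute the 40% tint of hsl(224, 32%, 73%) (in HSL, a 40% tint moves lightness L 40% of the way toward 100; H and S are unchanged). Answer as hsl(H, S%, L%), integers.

hsl(224, 32%, 84%)

L moves 40% from 73 toward 100: 73 + 10.8 = 83.8 → 84.
H and S are unchanged.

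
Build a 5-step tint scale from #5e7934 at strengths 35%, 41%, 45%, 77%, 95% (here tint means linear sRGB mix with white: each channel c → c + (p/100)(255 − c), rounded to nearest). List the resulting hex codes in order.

#5e7934 is rgb(94, 121, 52).
35%: (94 + 56.35 = 150.35→150, 121 + 46.9 = 167.9→168, 52 + 71.05 = 123.05→123) → #96a87b
41%: (94 + 66.01 = 160.01→160, 121 + 54.94 = 175.94→176, 52 + 83.23 = 135.23→135) → #a0b087
45%: (94 + 72.45 = 166.45→166, 121 + 60.3 = 181.3→181, 52 + 91.35 = 143.35→143) → #a6b58f
77%: (94 + 123.97 = 217.97→218, 121 + 103.18 = 224.18→224, 52 + 156.31 = 208.31→208) → #dae0d0
95%: (94 + 152.95 = 246.95→247, 121 + 127.3 = 248.3→248, 52 + 192.85 = 244.85→245) → #f7f8f5

#96a87b, #a0b087, #a6b58f, #dae0d0, #f7f8f5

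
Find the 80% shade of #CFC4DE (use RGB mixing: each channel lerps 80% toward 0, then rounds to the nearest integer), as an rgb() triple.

#CFC4DE is rgb(207, 196, 222).
Lerp each channel 80% toward 0:
  R: 207 + 0.8×(0−207) = 207 − 165.6 = 41.4 → 41
  G: 196 + 0.8×(0−196) = 196 − 156.8 = 39.2 → 39
  B: 222 + 0.8×(0−222) = 222 − 177.6 = 44.4 → 44

rgb(41, 39, 44)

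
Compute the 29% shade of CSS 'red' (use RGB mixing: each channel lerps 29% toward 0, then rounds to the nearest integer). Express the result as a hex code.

CSS red is rgb(255, 0, 0).
Per channel, c → c + 0.29(0 − c):
  R: 255 − 73.95 = 181.05 → 181
  G: 0 + 0.29×(0−0) = 0 + 0 = 0 → 0
  B: 0 + 0 = 0 → 0
rgb(181, 0, 0) = #B50000.

#B50000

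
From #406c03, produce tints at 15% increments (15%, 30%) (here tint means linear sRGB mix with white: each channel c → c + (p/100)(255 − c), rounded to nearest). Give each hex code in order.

#406c03 is rgb(64, 108, 3).
15%: (64 + 28.65 = 92.65→93, 108 + 22.05 = 130.05→130, 3 + 37.8 = 40.8→41) → #5d8229
30%: (64 + 57.3 = 121.3→121, 108 + 44.1 = 152.1→152, 3 + 75.6 = 78.6→79) → #79984f

#5d8229, #79984f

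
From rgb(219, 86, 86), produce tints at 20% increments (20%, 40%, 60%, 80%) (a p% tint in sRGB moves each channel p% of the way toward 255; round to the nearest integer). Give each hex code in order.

#E27878, #E99A9A, #F1BBBB, #F8DDDD

20%: (219 + 7.2 = 226.2→226, 86 + 33.8 = 119.8→120, 86 + 33.8 = 119.8→120) → #E27878
40%: (219 + 14.4 = 233.4→233, 86 + 67.6 = 153.6→154, 86 + 67.6 = 153.6→154) → #E99A9A
60%: (219 + 21.6 = 240.6→241, 86 + 101.4 = 187.4→187, 86 + 101.4 = 187.4→187) → #F1BBBB
80%: (219 + 28.8 = 247.8→248, 86 + 135.2 = 221.2→221, 86 + 135.2 = 221.2→221) → #F8DDDD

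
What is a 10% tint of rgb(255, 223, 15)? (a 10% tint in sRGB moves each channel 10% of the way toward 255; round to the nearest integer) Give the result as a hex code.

A 10% tint moves each channel 10% toward 255:
  R: 255 + 0.1×(255−255) = 255 + 0 = 255 → 255
  G: 223 + 0.1×(255−223) = 223 + 3.2 = 226.2 → 226
  B: 15 + 24 = 39 → 39
rgb(255, 226, 39) = #FFE227.

#FFE227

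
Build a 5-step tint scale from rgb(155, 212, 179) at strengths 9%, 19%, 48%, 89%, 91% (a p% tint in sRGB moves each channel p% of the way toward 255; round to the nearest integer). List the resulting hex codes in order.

9%: (155 + 9 = 164→164, 212 + 3.87 = 215.87→216, 179 + 6.84 = 185.84→186) → #A4D8BA
19%: (155 + 19 = 174→174, 212 + 8.17 = 220.17→220, 179 + 14.44 = 193.44→193) → #AEDCC1
48%: (155 + 48 = 203→203, 212 + 20.64 = 232.64→233, 179 + 36.48 = 215.48→215) → #CBE9D7
89%: (155 + 89 = 244→244, 212 + 38.27 = 250.27→250, 179 + 67.64 = 246.64→247) → #F4FAF7
91%: (155 + 91 = 246→246, 212 + 39.13 = 251.13→251, 179 + 69.16 = 248.16→248) → #F6FBF8

#A4D8BA, #AEDCC1, #CBE9D7, #F4FAF7, #F6FBF8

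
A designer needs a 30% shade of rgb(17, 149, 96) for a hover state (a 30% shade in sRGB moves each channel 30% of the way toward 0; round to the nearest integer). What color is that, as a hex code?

Lerp each channel 30% toward 0:
  R: 17 − 5.1 = 11.9 → 12
  G: 149 + 0.3×(0−149) = 149 − 44.7 = 104.3 → 104
  B: 96 + 0.3×(0−96) = 96 − 28.8 = 67.2 → 67
rgb(12, 104, 67) = #0C6843.

#0C6843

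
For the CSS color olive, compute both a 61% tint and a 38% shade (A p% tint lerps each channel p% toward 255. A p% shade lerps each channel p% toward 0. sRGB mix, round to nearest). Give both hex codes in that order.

#cdcd9c, #4f4f00

CSS olive is rgb(128, 128, 0).
61% tint:
  R: 128 + 77.47 = 205.47 → 205
  G: 128 + 0.61×(255−128) = 128 + 77.47 = 205.47 → 205
  B: 0 + 155.55 = 155.55 → 156
  → #cdcd9c
38% shade:
  R: 128 − 48.64 = 79.36 → 79
  G: 128 − 48.64 = 79.36 → 79
  B: 0 + 0 = 0 → 0
  → #4f4f00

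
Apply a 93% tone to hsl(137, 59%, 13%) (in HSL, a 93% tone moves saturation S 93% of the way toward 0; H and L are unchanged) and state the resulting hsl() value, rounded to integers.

S moves 93% from 59 toward 0: 59 − 54.87 = 4.13 → 4.
H and L are unchanged.

hsl(137, 4%, 13%)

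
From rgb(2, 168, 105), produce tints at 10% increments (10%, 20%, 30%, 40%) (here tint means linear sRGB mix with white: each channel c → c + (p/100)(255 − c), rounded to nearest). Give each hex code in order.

#1bb178, #35b987, #4ec296, #67cba5

10%: (2 + 25.3 = 27.3→27, 168 + 8.7 = 176.7→177, 105 + 15 = 120→120) → #1bb178
20%: (2 + 50.6 = 52.6→53, 168 + 17.4 = 185.4→185, 105 + 30 = 135→135) → #35b987
30%: (2 + 75.9 = 77.9→78, 168 + 26.1 = 194.1→194, 105 + 45 = 150→150) → #4ec296
40%: (2 + 101.2 = 103.2→103, 168 + 34.8 = 202.8→203, 105 + 60 = 165→165) → #67cba5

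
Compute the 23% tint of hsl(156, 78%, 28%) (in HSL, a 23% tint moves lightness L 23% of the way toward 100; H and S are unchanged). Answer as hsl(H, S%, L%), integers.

L moves 23% from 28 toward 100: 28 + 16.56 = 44.56 → 45.
H and S are unchanged.

hsl(156, 78%, 45%)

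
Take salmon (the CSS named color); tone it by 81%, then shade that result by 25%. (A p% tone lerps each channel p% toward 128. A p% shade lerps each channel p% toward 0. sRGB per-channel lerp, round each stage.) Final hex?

#71605e

CSS salmon is rgb(250, 128, 114).
Per channel, c → c + 0.81(128 − c):
  R: 250 + 0.81×(128−250) = 250 − 98.82 = 151.18 → 151
  G: 128 + 0.81×(128−128) = 128 + 0 = 128 → 128
  B: 114 + 0.81×(128−114) = 114 + 11.34 = 125.34 → 125
After the tone: rgb(151, 128, 125) = #97807d.
A 25% shade moves each channel 25% toward 0:
  R: 151 − 37.75 = 113.25 → 113
  G: 128 + 0.25×(0−128) = 128 − 32 = 96 → 96
  B: 125 − 31.25 = 93.75 → 94
rgb(113, 96, 94) = #71605e.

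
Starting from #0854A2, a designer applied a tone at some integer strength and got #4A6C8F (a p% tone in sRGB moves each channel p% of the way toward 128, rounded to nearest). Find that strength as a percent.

55%

#0854A2 is rgb(8, 84, 162); #4A6C8F is rgb(74, 108, 143).
On the R channel (widest range): 74 ≈ 8 + (p/100)(128 − 8), so p ≈ 100×(74 − 8)/(128 − 8) = 6600/120 = 55.00.
p = 55 reproduces all three channels after rounding.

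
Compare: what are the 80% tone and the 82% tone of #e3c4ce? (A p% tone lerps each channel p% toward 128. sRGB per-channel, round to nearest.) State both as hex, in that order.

#e3c4ce is rgb(227, 196, 206).
80% tone:
  R: 227 + 0.8×(128−227) = 227 − 79.2 = 147.8 → 148
  G: 196 + 0.8×(128−196) = 196 − 54.4 = 141.6 → 142
  B: 206 − 62.4 = 143.6 → 144
  → #948e90
82% tone:
  R: 227 + 0.82×(128−227) = 227 − 81.18 = 145.82 → 146
  G: 196 + 0.82×(128−196) = 196 − 55.76 = 140.24 → 140
  B: 206 − 63.96 = 142.04 → 142
  → #928c8e

#948e90, #928c8e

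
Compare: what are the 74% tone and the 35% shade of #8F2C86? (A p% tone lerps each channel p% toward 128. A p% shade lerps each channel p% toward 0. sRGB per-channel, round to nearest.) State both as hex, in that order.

#846A82, #5D1D57

#8F2C86 is rgb(143, 44, 134).
74% tone:
  R: 143 + 0.74×(128−143) = 143 − 11.1 = 131.9 → 132
  G: 44 + 62.16 = 106.16 → 106
  B: 134 − 4.44 = 129.56 → 130
  → #846A82
35% shade:
  R: 143 − 50.05 = 92.95 → 93
  G: 44 − 15.4 = 28.6 → 29
  B: 134 − 46.9 = 87.1 → 87
  → #5D1D57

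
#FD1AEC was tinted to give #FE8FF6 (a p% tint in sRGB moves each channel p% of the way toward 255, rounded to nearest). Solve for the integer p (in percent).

#FD1AEC is rgb(253, 26, 236); #FE8FF6 is rgb(254, 143, 246).
On the G channel (widest range): 143 ≈ 26 + (p/100)(255 − 26), so p ≈ 100×(143 − 26)/(255 − 26) = 11700/229 = 51.09.
p = 51 reproduces all three channels after rounding.

51%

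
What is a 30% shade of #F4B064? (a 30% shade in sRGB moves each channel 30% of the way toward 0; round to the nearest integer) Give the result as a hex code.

#AB7B46

#F4B064 is rgb(244, 176, 100).
A 30% shade moves each channel 30% toward 0:
  R: 244 − 73.2 = 170.8 → 171
  G: 176 − 52.8 = 123.2 → 123
  B: 100 + 0.3×(0−100) = 100 − 30 = 70 → 70
rgb(171, 123, 70) = #AB7B46.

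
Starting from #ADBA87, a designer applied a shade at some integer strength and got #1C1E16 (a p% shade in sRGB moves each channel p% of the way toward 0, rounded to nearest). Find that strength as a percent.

84%

#ADBA87 is rgb(173, 186, 135); #1C1E16 is rgb(28, 30, 22).
On the G channel (widest range): 30 ≈ 186 + (p/100)(0 − 186), so p ≈ 100×(30 − 186)/(0 − 186) = -15600/-186 = 83.87.
p = 84 reproduces all three channels after rounding.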